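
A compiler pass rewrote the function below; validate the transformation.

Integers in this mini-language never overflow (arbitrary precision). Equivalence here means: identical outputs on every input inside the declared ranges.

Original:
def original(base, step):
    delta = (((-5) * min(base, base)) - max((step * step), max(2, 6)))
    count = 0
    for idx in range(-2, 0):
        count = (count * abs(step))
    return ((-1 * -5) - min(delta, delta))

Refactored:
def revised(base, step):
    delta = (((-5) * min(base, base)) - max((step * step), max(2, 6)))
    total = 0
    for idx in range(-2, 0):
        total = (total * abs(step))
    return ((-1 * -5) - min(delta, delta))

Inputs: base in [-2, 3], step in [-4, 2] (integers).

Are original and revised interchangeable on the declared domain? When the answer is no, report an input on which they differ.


Reading the diff, among the changes: local variable names differ.
Spot check at base=-1, step=2 — original: delta becomes -1; next count becomes 0; next at idx=-2:; next count becomes 0; next at idx=-1:; next count becomes 0; next final value 6. revised: delta becomes -1; next total becomes 0; next at idx=-2:; next total becomes 0; next at idx=-1:; next total becomes 0; next final value 6. Both give 6.
An exhaustive pass over the 42 declared inputs shows identical outputs.
verdict: equivalent


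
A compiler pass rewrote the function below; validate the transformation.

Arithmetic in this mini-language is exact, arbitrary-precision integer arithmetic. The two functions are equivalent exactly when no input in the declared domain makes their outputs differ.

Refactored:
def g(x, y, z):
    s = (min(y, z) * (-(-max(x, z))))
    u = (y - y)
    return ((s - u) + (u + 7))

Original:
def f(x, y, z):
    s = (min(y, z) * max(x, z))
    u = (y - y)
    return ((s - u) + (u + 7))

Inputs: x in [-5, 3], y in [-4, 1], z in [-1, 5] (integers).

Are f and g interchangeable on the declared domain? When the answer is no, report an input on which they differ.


Comparing the listings, the differences include: same computation, different form.
Tracing x=0, y=0, z=3: f: s=0, then u=0, then returns 7 | g: s=0, then u=0, then returns 7 — matching result 7.
Checked all 378 inputs in the declared domain: the outputs agree on every one.
verdict: equivalent


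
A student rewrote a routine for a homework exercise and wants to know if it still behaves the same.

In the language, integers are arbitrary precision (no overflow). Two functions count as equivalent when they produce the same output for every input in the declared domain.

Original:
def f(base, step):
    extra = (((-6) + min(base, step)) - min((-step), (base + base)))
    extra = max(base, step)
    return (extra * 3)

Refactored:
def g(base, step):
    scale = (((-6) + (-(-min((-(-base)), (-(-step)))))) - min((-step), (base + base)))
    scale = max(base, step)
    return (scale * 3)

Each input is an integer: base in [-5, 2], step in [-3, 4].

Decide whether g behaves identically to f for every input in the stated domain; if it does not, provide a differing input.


The two versions differ — the changes include local variable names differ.
Tracing base=-3, step=1: f: extra becomes -3; next extra becomes 1; next final value 3 | g: scale becomes -3; next scale becomes 1; next final value 3 — matching result 3.
Every one of the 64 inputs gives matching results.
verdict: equivalent


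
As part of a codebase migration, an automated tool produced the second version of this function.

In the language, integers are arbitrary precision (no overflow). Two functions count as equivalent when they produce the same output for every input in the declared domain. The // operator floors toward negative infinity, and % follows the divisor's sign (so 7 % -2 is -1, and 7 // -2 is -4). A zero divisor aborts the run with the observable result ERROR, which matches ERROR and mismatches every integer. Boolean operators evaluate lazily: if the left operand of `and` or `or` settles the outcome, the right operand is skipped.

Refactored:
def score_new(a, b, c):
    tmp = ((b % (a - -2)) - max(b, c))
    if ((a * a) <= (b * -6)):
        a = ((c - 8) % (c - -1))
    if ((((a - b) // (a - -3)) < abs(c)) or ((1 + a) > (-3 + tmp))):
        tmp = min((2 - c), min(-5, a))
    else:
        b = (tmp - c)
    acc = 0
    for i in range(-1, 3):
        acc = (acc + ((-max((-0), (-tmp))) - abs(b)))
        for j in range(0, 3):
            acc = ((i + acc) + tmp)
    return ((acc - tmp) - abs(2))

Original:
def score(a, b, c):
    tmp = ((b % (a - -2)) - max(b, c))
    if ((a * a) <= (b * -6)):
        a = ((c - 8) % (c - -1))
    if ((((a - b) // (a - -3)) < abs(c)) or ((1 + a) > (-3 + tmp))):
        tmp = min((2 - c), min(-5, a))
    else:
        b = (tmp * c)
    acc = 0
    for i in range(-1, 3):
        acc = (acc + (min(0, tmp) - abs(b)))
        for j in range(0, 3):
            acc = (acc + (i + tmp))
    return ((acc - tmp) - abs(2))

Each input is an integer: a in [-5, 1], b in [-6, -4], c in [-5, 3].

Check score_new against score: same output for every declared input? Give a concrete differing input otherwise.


Evaluate both at a=-5, b=-4, c=0.
score: tmp := -1 | ((a * a) <= (b * -6)): false | ((((a - b) // (a - -3)) < abs(c)) or ((1 + a) > (-3 + tmp))): false | b := 0 | acc := 0 | iter i=-1: | acc := -1 | iter j=0: | acc := -3 | iter j=1: | acc := -5 | iter j=2: | acc := -7 | iter i=0: | acc := -8 | iter j=0: | acc := -9 | iter j=1: | acc := -10 | iter j=2: | acc := -11 | iter i=1: | acc := -12 | iter j=0: | acc := -12 | iter j=1: | acc := -12 | iter j=2: | acc := -12 | iter i=2: | acc := -13 | iter j=0: | acc := -12 | iter j=1: | acc := -11 | iter j=2: | acc := -10 | result -11
score_new: tmp := -1 | ((a * a) <= (b * -6)): false | ((((a - b) // (a - -3)) < abs(c)) or ((1 + a) > (-3 + tmp))): false | b := -1 | acc := 0 | iter i=-1: | acc := -2 | iter j=0: | acc := -4 | iter j=1: | acc := -6 | iter j=2: | acc := -8 | iter i=0: | acc := -10 | iter j=0: | acc := -11 | iter j=1: | acc := -12 | iter j=2: | acc := -13 | iter i=1: | acc := -15 | iter j=0: | acc := -15 | iter j=1: | acc := -15 | iter j=2: | acc := -15 | iter i=2: | acc := -17 | iter j=0: | acc := -16 | iter j=1: | acc := -15 | iter j=2: | acc := -14 | result -15
-11 against -15: the behavior changed.
verdict: not equivalent; witness: a=-5, b=-4, c=0


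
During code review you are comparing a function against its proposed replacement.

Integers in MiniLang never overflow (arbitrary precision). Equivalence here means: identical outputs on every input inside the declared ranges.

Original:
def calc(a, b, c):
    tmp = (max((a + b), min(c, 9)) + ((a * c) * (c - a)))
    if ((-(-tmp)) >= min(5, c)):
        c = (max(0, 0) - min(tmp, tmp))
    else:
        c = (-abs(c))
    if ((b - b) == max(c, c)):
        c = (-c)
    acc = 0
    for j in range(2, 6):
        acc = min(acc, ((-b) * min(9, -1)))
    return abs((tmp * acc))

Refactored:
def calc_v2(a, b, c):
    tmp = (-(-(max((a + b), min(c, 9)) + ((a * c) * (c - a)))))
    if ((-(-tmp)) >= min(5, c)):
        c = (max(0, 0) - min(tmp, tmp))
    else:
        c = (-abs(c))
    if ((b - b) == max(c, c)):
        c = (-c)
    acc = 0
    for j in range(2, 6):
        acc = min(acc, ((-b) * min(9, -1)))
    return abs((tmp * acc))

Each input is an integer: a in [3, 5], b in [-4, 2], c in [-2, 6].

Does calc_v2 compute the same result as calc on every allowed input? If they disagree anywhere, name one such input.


This is a faithful refactor — same computation, different form, but the computed results match everywhere.
One worked example (a=5, b=-4, c=-2) — calc: tmp becomes 71; next ((-(-tmp)) >= min(5, c)) evaluates to true; next c becomes -71; next ((b - b) == max(c, c)) evaluates to false; next acc becomes 0; next at j=2:; next acc becomes -4; next at j=3:; next acc becomes -4; next at j=4:; next acc becomes -4; next at j=5:; next acc becomes -4; next final value 284; calc_v2: tmp becomes 71; next ((-(-tmp)) >= min(5, c)) evaluates to true; next c becomes -71; next ((b - b) == max(c, c)) evaluates to false; next acc becomes 0; next at j=2:; next acc becomes -4; next at j=3:; next acc becomes -4; next at j=4:; next acc becomes -4; next at j=5:; next acc becomes -4; next final value 284; agreement on 284.
An exhaustive pass over the 189 declared inputs shows identical outputs.
verdict: equivalent


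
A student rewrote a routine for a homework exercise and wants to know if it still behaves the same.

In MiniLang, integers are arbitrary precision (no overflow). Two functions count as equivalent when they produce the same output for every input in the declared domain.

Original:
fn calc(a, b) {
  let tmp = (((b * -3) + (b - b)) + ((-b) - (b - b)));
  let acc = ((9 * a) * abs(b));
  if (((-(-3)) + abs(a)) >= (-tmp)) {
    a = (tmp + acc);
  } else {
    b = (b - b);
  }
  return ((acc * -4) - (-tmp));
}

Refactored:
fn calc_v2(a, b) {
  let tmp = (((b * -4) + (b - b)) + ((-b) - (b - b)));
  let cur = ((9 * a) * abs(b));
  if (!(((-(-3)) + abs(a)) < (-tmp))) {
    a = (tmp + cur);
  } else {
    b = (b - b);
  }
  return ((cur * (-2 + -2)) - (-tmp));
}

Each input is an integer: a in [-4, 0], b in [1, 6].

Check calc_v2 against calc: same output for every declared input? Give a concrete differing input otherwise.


Evaluate both at a=-4, b=1.
calc: tmp becomes -4; next acc becomes -36; next (((-(-3)) + abs(a)) >= (-tmp)) evaluates to true; next a becomes -40; next final value 140
calc_v2: tmp becomes -5; next cur becomes -36; next (!(((-(-3)) + abs(a)) < (-tmp))) evaluates to true; next a becomes -41; next final value 139
140 vs 139 — the two versions disagree here.
verdict: not equivalent; witness: a=-4, b=1


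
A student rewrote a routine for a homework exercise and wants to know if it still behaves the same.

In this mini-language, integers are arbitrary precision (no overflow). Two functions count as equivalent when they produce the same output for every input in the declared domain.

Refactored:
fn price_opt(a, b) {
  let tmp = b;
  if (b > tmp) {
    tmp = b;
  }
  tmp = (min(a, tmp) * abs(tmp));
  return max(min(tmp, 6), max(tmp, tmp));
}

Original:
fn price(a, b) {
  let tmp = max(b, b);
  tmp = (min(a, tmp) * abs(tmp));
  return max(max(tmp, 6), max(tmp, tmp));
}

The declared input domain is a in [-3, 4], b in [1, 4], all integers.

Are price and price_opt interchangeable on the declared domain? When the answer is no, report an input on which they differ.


Run the pair on a=-3, b=1.
price: tmp = 1; tmp = -3; return 6
price_opt: tmp = 1; (b > tmp) -> false; tmp = -3; return -3
6 against -3: the behavior changed.
verdict: not equivalent; witness: a=-3, b=1


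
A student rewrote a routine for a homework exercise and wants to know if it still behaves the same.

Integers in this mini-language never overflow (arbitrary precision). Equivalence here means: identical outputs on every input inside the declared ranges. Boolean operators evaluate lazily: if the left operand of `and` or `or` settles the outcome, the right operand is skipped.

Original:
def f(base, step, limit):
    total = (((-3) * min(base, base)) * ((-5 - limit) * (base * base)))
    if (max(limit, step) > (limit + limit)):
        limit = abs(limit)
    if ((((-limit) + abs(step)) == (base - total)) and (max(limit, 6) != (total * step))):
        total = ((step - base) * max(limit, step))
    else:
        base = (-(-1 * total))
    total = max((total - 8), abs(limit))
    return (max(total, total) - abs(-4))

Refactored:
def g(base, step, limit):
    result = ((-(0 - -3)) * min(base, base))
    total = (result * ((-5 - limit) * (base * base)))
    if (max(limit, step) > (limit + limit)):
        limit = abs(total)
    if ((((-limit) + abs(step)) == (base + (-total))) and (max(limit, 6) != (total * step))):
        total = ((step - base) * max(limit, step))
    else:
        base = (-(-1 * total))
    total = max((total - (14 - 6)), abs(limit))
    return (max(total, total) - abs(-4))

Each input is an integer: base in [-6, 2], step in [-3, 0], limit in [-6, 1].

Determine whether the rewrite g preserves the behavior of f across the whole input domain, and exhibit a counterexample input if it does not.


Evaluate both at base=-6, step=-3, limit=-6.
f: total = 648; (max(limit, step) > (limit + limit)) -> true; limit = 6; ((((-limit) + abs(step)) == (base - total)) and (max(limit, 6) != (total * step))) -> false; base = 648; total = 640; return 636
g: result = 18; total = 648; (max(limit, step) > (limit + limit)) -> true; limit = 648; ((((-limit) + abs(step)) == (base + (-total))) and (max(limit, 6) != (total * step))) -> false; base = 648; total = 648; return 644
636 against 644: the behavior changed.
verdict: not equivalent; witness: base=-6, step=-3, limit=-6


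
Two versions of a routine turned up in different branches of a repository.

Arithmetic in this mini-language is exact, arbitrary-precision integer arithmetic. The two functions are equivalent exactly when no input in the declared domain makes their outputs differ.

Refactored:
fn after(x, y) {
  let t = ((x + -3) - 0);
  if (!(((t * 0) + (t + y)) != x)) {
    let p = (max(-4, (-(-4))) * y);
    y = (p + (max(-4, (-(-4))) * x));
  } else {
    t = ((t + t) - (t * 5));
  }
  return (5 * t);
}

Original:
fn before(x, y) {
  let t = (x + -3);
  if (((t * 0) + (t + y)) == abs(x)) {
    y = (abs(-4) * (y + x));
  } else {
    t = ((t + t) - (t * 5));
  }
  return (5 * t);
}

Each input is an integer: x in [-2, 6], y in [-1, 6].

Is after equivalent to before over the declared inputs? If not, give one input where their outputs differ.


Not equivalent: x=-2, y=3 separates them (75 vs -25).
before: t becomes -5; next (((t * 0) + (t + y)) == abs(x)) evaluates to false; next t becomes 15; next final value 75
after: t becomes -5; next (!(((t * 0) + (t + y)) != x)) evaluates to true; next p becomes 12; next y becomes 4; next final value -25
verdict: not equivalent; witness: x=-2, y=3


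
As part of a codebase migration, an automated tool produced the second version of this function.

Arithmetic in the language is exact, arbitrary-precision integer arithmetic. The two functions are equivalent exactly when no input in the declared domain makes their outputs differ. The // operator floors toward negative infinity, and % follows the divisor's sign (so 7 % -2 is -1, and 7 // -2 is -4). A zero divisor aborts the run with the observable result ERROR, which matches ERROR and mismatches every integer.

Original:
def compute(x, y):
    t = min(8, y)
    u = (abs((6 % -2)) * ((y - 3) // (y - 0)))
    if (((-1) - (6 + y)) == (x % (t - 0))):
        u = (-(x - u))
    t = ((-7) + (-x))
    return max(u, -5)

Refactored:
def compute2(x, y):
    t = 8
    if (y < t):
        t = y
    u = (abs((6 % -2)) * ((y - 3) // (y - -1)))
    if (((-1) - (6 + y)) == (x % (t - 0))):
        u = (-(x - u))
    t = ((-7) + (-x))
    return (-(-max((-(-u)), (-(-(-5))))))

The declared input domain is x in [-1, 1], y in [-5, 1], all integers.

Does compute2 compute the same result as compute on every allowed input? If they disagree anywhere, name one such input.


Input x=-1, y=-1: 0 from compute versus ERROR from compute2.
verdict: not equivalent; witness: x=-1, y=-1


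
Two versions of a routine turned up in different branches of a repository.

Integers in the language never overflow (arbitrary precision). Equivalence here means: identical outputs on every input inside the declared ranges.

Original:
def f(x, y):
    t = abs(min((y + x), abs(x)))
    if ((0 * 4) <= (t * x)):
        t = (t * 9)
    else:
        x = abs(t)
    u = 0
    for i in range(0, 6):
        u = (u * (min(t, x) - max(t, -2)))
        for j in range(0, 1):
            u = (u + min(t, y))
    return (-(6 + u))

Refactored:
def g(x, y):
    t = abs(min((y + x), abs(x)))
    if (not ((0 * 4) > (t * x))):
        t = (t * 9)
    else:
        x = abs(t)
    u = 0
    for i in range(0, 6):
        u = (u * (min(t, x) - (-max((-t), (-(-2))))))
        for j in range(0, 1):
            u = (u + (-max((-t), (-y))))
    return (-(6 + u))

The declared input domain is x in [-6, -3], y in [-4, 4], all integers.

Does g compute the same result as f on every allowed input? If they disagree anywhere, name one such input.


These are not equivalent — on x=-6, y=-4 the outputs split (-2 vs 1085806).
f: t := 10 | ((0 * 4) <= (t * x)): false | x := 10 | u := 0 | iter i=0: | u := 0 | iter j=0: | u := -4 | iter i=1: | u := 0 | iter j=0: | u := -4 | iter i=2: | u := 0 | iter j=0: | u := -4 | iter i=3: | u := 0 | iter j=0: | u := -4 | iter i=4: | u := 0 | iter j=0: | u := -4 | iter i=5: | u := 0 | iter j=0: | u := -4 | result -2
g: t := 10 | (not ((0 * 4) > (t * x))): false | x := 10 | u := 0 | iter i=0: | u := 0 | iter j=0: | u := -4 | iter i=1: | u := -48 | iter j=0: | u := -52 | iter i=2: | u := -624 | iter j=0: | u := -628 | iter i=3: | u := -7536 | iter j=0: | u := -7540 | iter i=4: | u := -90480 | iter j=0: | u := -90484 | iter i=5: | u := -1085808 | iter j=0: | u := -1085812 | result 1085806
verdict: not equivalent; witness: x=-6, y=-4


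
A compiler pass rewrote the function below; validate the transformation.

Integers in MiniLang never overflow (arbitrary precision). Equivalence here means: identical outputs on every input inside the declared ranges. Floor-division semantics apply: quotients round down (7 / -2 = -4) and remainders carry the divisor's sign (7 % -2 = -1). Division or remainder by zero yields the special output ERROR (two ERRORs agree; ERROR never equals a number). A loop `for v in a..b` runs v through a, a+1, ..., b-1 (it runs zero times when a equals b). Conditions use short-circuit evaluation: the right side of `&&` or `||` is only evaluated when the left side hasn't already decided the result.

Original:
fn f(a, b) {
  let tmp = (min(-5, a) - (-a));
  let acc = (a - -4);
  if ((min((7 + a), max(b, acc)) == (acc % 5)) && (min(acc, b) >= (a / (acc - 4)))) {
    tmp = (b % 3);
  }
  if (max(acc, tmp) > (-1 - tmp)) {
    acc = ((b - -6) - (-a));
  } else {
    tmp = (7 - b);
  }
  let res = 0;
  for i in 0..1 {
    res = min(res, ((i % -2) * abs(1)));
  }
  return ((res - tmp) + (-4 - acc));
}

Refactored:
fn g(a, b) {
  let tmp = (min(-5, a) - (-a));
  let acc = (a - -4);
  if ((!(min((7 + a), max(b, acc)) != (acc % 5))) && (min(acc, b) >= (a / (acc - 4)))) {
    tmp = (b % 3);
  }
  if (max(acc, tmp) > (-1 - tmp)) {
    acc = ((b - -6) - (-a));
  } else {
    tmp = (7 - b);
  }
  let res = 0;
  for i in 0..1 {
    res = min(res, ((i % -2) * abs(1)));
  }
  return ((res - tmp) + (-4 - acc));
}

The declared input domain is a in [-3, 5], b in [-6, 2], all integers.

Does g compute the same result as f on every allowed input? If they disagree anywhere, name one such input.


Equivalent — the differences include boolean connective usage differs, plus comparison usage differs, yet no declared input distinguishes the two.
Tracing a=3, b=-4: f: tmp=-2, then acc=7, then ((min((7 + a), max(b, acc)) == (acc % 5)) && (min(acc, b) >= (a / (acc - 4)))) is false, then (max(acc, tmp) > (-1 - tmp)) is true, then acc=5, then res=0, then (i=0), then res=0, then returns -7 | g: tmp=-2, then acc=7, then ((!(min((7 + a), max(b, acc)) != (acc % 5))) && (min(acc, b) >= (a / (acc - 4)))) is false, then (max(acc, tmp) > (-1 - tmp)) is true, then acc=5, then res=0, then (i=0), then res=0, then returns -7 — matching result -7.
Checked all 81 inputs in the declared domain: the outputs agree on every one.
verdict: equivalent


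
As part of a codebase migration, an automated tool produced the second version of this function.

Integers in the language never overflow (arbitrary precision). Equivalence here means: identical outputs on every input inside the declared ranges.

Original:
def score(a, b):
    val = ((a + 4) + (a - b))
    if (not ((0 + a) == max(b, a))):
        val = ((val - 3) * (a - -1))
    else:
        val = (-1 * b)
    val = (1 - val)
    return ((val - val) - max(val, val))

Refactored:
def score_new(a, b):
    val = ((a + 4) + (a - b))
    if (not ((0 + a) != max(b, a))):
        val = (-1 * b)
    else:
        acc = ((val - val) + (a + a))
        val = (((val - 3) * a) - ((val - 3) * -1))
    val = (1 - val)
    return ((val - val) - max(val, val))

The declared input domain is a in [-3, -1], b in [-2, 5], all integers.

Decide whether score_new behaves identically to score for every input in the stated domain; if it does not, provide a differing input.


Differences: statement counts differ, arithmetic usage differs, comparison usage differs, local variable names differ, constant usage differs — yet all 24 inputs agree.
verdict: equivalent


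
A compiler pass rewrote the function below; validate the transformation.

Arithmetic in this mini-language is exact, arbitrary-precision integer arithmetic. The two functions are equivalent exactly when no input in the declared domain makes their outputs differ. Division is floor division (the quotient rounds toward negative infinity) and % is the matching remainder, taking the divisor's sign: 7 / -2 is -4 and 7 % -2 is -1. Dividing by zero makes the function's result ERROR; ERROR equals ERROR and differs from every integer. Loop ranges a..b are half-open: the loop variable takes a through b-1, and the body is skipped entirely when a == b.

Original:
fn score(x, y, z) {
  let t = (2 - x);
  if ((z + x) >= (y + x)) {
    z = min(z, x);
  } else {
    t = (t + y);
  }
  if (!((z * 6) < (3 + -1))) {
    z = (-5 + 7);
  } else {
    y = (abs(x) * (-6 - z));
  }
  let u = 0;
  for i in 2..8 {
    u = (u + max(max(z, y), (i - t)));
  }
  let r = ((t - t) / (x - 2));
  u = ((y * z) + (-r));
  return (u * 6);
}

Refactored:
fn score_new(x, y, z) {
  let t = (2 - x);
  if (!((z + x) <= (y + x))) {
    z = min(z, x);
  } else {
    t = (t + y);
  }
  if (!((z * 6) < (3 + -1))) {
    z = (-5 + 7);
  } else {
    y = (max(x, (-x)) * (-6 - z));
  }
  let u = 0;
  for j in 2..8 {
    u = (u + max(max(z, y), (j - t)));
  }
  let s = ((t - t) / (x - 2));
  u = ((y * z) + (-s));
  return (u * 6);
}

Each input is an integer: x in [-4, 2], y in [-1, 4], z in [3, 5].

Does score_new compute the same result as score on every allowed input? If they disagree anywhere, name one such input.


Consider the input x=-4, y=3, z=3.
score: t=6, then ((z + x) >= (y + x)) is true, then z=-4, then (!((z * 6) < (3 + -1))) is false, then y=-8, then u=0, then (i=2), then u=-4, then (i=3), then u=-7, then (i=4), then u=-9, then (i=5), then u=-10, then (i=6), then u=-10, then (i=7), then u=-9, then r=0, then u=32, then returns 192
score_new: t=6, then (!((z + x) <= (y + x))) is false, then t=9, then (!((z * 6) < (3 + -1))) is true, then z=2, then u=0, then (j=2), then u=3, then (j=3), then u=6, then (j=4), then u=9, then (j=5), then u=12, then (j=6), then u=15, then (j=7), then u=18, then s=0, then u=6, then returns 36
192 != 36, so the rewrite changes behavior.
verdict: not equivalent; witness: x=-4, y=3, z=3


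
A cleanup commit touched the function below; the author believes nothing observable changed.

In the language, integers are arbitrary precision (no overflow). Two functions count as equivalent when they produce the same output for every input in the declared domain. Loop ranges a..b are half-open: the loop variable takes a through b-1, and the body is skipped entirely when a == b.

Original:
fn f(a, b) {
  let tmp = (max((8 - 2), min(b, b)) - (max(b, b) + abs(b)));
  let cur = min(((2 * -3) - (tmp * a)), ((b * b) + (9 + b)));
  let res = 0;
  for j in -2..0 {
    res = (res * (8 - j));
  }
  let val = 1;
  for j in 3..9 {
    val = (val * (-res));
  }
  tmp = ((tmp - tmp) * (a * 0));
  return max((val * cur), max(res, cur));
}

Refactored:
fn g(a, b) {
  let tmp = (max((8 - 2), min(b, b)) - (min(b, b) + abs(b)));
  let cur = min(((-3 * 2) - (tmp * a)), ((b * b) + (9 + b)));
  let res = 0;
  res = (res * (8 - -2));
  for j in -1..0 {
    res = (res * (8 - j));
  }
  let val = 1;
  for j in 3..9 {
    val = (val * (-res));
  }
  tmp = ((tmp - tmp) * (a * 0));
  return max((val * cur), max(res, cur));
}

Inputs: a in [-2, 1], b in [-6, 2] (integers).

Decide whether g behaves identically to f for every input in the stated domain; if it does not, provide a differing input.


The edit looks behavioral (`max(b, b)` became `min(b, b)`), but over these ranges it never changes the outcome.
As a probe, take a=-2, b=-2: f runs tmp = 6; cur = 6; res = 0; [j=-2]; res = 0; [j=-1]; res = 0; val = 1; [j=3]; val = 0; [j=4]; val = 0; [j=5]; val = 0; [j=6]; val = 0; [j=7]; val = 0; [j=8]; val = 0; tmp = 0; return 6; g runs tmp = 6; cur = 6; res = 0; res = 0; [j=-1]; res = 0; val = 1; [j=3]; val = 0; [j=4]; val = 0; [j=5]; val = 0; [j=6]; val = 0; [j=7]; val = 0; [j=8]; val = 0; tmp = 0; return 6; both end at 6.
Every one of the 36 inputs gives matching results.
verdict: equivalent


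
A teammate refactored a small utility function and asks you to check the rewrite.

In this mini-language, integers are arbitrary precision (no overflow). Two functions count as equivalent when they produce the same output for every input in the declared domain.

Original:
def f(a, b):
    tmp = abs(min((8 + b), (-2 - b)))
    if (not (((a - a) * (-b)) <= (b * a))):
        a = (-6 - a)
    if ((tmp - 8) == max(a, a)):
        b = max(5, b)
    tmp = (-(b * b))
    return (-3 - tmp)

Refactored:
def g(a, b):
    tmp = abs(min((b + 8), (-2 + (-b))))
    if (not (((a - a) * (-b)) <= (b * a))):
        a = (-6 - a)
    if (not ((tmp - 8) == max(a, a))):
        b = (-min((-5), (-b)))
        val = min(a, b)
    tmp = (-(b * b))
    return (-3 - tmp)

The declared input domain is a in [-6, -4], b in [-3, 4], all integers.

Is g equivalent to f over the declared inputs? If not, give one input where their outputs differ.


Not equivalent: a=-6, b=-3 separates them (6 vs 22).
f: tmp=1, then (not (((a - a) * (-b)) <= (b * a))) is false, then ((tmp - 8) == max(a, a)) is false, then tmp=-9, then returns 6
g: tmp=1, then (not (((a - a) * (-b)) <= (b * a))) is false, then (not ((tmp - 8) == max(a, a))) is true, then b=5, then val=-6, then tmp=-25, then returns 22
verdict: not equivalent; witness: a=-6, b=-3


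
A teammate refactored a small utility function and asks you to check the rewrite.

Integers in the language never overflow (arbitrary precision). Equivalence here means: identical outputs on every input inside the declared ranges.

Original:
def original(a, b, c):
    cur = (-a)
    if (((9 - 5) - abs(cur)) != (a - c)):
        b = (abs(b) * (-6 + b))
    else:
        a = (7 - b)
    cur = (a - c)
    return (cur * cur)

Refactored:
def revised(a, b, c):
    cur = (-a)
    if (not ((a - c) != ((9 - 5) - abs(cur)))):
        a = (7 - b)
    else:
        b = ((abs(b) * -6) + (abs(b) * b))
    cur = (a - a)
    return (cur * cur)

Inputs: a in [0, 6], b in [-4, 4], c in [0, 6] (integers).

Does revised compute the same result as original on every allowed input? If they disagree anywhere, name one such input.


There is a counterexample at a=0, b=-4, c=1: 1 on one side, 0 on the other.
original: cur=0, then (((9 - 5) - abs(cur)) != (a - c)) is true, then b=-40, then cur=-1, then returns 1
revised: cur=0, then (not ((a - c) != ((9 - 5) - abs(cur)))) is false, then b=-40, then cur=0, then returns 0
verdict: not equivalent; witness: a=0, b=-4, c=1


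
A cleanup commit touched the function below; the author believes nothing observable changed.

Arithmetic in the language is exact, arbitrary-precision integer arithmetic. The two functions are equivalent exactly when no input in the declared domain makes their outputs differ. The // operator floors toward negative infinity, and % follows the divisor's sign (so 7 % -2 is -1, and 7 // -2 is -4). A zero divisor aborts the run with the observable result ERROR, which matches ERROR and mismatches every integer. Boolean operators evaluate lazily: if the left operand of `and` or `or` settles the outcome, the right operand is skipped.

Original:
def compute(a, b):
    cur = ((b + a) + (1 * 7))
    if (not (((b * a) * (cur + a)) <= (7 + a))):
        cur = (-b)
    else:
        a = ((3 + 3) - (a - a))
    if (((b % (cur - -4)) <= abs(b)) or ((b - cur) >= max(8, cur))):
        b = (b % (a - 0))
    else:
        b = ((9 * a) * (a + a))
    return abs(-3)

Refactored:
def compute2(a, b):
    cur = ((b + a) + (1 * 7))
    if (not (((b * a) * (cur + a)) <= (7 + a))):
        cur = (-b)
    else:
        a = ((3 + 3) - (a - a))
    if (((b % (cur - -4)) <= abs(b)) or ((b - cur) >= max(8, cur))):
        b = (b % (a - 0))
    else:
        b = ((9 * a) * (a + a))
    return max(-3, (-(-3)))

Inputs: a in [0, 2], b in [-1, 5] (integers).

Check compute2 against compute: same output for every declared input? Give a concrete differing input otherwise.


Equivalent — the differences include constant usage differs; also min/max/abs usage differs, yet no declared input distinguishes the two.
One worked example (a=1, b=2) — compute: cur=10, then (not (((b * a) * (cur + a)) <= (7 + a))) is true, then cur=-2, then (((b % (cur - -4)) <= abs(b)) or ((b - cur) >= max(8, cur))) is true, then b=0, then returns 3; compute2: cur=10, then (not (((b * a) * (cur + a)) <= (7 + a))) is true, then cur=-2, then (((b % (cur - -4)) <= abs(b)) or ((b - cur) >= max(8, cur))) is true, then b=0, then returns 3; agreement on 3.
Checked all 21 inputs in the declared domain: the outputs agree on every one.
verdict: equivalent


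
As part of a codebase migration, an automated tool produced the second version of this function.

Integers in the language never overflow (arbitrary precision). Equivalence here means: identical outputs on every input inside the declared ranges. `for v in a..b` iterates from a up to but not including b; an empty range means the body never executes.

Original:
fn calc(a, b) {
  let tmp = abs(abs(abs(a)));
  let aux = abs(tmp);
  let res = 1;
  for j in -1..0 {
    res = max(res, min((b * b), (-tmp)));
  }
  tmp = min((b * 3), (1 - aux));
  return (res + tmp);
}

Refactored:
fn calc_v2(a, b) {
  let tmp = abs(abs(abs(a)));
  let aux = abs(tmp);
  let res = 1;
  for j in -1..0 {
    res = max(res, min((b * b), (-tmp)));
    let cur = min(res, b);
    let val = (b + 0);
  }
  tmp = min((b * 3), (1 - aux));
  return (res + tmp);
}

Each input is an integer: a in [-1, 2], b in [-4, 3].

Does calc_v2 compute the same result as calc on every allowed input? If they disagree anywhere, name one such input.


The two versions differ — the changes include min/max/abs usage differs; and statement counts differ; and constant usage differs; and local variable names differ; and arithmetic usage differs.
Tracing a=2, b=1: calc: tmp := 2 | aux := 2 | res := 1 | iter j=-1: | res := 1 | tmp := -1 | result 0 | calc_v2: tmp := 2 | aux := 2 | res := 1 | iter j=-1: | res := 1 | cur := 1 | val := 1 | tmp := -1 | result 0 — matching result 0.
Every one of the 32 inputs gives matching results.
verdict: equivalent


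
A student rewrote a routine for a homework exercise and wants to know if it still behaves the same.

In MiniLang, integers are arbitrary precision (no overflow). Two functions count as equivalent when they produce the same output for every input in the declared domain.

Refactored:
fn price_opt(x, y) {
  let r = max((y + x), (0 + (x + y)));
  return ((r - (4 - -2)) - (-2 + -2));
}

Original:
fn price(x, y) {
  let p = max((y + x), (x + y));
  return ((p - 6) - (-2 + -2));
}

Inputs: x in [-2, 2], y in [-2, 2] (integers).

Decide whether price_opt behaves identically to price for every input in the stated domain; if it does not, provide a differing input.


Comparing the listings, the differences include: arithmetic usage differs, and local variable names differ, and constant usage differs.
Spot check at x=-1, y=-1 — price: p becomes -2; next final value -4. price_opt: r becomes -2; next final value -4. Both give -4.
Every one of the 25 inputs gives matching results.
verdict: equivalent


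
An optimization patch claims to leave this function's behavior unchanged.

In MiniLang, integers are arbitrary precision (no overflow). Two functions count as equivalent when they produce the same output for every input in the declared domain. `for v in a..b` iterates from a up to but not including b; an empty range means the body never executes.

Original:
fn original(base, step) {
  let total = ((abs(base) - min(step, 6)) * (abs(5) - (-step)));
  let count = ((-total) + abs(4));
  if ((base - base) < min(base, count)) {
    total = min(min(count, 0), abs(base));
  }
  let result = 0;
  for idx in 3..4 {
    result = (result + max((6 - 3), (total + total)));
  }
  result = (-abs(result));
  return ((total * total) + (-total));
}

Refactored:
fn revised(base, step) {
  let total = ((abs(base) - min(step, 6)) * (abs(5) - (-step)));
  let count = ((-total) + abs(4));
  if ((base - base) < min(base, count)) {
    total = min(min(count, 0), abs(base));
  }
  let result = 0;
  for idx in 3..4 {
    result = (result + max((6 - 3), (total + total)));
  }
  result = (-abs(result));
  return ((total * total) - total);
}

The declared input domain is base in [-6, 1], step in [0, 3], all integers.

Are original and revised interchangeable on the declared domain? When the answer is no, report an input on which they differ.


Changes here: arithmetic usage differs; the full 32-point sweep finds no disagreement.
verdict: equivalent


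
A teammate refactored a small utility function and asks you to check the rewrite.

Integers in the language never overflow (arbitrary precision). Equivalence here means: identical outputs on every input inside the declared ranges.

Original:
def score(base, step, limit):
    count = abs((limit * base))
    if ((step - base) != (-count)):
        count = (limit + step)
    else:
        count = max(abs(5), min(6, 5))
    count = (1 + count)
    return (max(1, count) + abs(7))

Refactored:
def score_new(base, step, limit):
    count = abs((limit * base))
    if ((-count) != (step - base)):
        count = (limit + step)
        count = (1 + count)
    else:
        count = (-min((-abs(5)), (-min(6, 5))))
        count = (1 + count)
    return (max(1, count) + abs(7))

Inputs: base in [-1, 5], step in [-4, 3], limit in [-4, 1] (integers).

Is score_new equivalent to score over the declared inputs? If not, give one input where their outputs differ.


Reading the diff, among the changes: constant usage differs, plus statement counts differ, plus min/max/abs usage differs, plus arithmetic usage differs.
Spot check at base=3, step=3, limit=1 — score: count := 3 | ((step - base) != (-count)): true | count := 4 | count := 5 | result 12. score_new: count := 3 | ((-count) != (step - base)): true | count := 4 | count := 5 | result 12. Both give 12.
Sweeping the whole domain (336 inputs) finds no disagreement.
verdict: equivalent


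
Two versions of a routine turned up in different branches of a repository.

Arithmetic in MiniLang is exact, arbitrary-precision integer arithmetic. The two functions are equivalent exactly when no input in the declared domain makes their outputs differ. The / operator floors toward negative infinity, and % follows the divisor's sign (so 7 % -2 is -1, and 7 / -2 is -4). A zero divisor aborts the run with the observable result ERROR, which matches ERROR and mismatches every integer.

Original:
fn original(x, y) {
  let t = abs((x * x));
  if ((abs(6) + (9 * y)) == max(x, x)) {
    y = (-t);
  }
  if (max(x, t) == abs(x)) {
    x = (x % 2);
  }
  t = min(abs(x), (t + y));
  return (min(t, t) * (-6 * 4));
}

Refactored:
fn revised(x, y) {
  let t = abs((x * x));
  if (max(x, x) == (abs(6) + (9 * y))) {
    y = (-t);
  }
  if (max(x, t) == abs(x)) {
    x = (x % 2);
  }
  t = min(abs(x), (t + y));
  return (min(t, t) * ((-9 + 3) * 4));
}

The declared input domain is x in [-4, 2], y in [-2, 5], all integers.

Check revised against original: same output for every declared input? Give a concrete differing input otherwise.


Comparing the listings, the differences include: constant usage differs; and arithmetic usage differs.
One worked example (x=-3, y=5) — original: t becomes 9; next ((abs(6) + (9 * y)) == max(x, x)) evaluates to false; next (max(x, t) == abs(x)) evaluates to false; next t becomes 3; next final value -72; revised: t becomes 9; next (max(x, x) == (abs(6) + (9 * y))) evaluates to false; next (max(x, t) == abs(x)) evaluates to false; next t becomes 3; next final value -72; agreement on -72.
Sweeping the whole domain (56 inputs) finds no disagreement.
verdict: equivalent


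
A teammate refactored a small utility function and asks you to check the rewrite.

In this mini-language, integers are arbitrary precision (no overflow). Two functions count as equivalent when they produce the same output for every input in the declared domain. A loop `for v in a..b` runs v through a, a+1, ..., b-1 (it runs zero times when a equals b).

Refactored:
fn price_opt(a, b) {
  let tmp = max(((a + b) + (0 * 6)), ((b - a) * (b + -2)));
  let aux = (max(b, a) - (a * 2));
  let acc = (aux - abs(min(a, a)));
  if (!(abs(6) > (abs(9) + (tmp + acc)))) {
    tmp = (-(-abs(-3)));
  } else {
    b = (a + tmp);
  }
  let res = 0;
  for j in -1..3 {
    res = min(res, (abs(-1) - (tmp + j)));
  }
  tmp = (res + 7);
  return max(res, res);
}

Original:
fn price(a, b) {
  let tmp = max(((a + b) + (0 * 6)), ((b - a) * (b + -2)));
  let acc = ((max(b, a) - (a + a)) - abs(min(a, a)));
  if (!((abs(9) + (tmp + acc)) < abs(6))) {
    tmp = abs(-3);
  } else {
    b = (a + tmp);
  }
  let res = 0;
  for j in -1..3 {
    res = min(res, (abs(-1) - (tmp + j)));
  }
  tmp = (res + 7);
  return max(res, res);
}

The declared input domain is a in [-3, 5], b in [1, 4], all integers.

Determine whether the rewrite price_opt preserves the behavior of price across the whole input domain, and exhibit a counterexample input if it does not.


Reading the diff, among the changes: arithmetic usage differs, and statement counts differ, and local variable names differ, and constant usage differs, and comparison usage differs.
Spot check at a=-2, b=2 — price: tmp = 0; acc = 4; (!((abs(9) + (tmp + acc)) < abs(6))) -> true; tmp = 3; res = 0; [j=-1]; res = -1; [j=0]; res = -2; [j=1]; res = -3; [j=2]; res = -4; tmp = 3; return -4. price_opt: tmp = 0; aux = 6; acc = 4; (!(abs(6) > (abs(9) + (tmp + acc)))) -> true; tmp = 3; res = 0; [j=-1]; res = -1; [j=0]; res = -2; [j=1]; res = -3; [j=2]; res = -4; tmp = 3; return -4. Both give -4.
Checked all 36 inputs in the declared domain: the outputs agree on every one.
verdict: equivalent


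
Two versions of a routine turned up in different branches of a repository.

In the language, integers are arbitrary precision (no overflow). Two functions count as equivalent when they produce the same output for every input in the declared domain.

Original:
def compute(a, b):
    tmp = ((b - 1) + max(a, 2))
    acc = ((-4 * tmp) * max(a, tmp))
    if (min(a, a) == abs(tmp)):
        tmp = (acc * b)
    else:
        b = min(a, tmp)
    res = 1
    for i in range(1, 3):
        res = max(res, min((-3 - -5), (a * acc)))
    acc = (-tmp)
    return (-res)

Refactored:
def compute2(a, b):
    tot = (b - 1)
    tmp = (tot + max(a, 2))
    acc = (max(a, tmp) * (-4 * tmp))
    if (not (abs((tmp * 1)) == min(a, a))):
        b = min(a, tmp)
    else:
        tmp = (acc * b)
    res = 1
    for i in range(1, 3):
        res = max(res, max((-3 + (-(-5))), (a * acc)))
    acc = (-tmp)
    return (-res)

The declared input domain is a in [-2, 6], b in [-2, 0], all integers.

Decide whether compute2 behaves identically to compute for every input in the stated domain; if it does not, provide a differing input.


Take a=-2, b=-2.
compute: tmp = -1; acc = -4; (min(a, a) == abs(tmp)) -> false; b = -2; res = 1; [i=1]; res = 2; [i=2]; res = 2; acc = 1; return -2
compute2: tot = -3; tmp = -1; acc = -4; (not (abs((tmp * 1)) == min(a, a))) -> true; b = -2; res = 1; [i=1]; res = 8; [i=2]; res = 8; acc = 1; return -8
-2 against -8: the behavior changed.
verdict: not equivalent; witness: a=-2, b=-2


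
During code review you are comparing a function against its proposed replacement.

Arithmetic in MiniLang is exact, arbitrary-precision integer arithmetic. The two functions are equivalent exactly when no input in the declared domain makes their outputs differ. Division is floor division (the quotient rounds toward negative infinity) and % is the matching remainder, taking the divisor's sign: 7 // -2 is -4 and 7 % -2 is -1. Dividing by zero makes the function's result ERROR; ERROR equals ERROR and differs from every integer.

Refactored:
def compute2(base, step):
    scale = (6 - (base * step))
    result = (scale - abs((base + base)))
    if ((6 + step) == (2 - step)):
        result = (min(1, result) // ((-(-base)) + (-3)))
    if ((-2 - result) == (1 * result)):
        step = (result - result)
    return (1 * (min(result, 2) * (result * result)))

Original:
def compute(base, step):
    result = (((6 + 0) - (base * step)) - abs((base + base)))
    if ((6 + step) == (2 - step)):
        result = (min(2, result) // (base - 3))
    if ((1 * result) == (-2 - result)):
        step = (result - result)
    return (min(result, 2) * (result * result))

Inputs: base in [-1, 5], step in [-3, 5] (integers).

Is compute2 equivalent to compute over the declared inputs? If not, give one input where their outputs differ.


The rewrite breaks on base=2, step=-2, where the results are -8 and -1.
compute: result becomes 6; next ((6 + step) == (2 - step)) evaluates to true; next result becomes -2; next ((1 * result) == (-2 - result)) evaluates to false; next final value -8
compute2: scale becomes 10; next result becomes 6; next ((6 + step) == (2 - step)) evaluates to true; next result becomes -1; next ((-2 - result) == (1 * result)) evaluates to true; next step becomes 0; next final value -1
verdict: not equivalent; witness: base=2, step=-2
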